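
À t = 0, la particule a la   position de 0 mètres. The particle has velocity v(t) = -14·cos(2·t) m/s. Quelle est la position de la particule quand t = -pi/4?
Nous devons intégrer notre équation de la vitesse v(t) = -14·cos(2·t) 1 fois. L'intégrale de la vitesse est la position. En utilisant x(0) = 0, nous obtenons x(t) = -7·sin(2·t). En utilisant x(t) = -7·sin(2·t) et en substituant t = -pi/4, nous trouvons x = 7.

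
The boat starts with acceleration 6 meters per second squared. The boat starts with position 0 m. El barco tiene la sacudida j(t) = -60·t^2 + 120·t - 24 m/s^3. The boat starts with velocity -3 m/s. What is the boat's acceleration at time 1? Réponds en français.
Nous devons trouver la primitive de notre équation du jerk j(t) = -60·t^2 + 120·t - 24 1 fois. En intégrant le jerk et en utilisant la condition initiale a(0) = 6, nous obtenons a(t) = -20·t^3 + 60·t^2 - 24·t + 6. Nous avons l'accélération a(t) = -20·t^3 + 60·t^2 - 24·t + 6. En substituant t = 1: a(1) = 22.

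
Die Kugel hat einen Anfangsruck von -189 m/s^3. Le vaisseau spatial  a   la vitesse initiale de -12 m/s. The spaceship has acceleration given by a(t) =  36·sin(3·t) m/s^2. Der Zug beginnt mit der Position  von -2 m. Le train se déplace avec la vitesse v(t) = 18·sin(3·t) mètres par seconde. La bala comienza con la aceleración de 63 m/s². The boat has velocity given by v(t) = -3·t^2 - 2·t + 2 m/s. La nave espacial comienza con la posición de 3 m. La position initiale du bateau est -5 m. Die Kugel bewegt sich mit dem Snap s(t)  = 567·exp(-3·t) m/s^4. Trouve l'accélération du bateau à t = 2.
Nous devons dériver notre équation de la vitesse v(t) = -3·t^2 - 2·t + 2 1 fois. En dérivant la vitesse, nous obtenons l'accélération: a(t) = -6·t - 2. En utilisant a(t) = -6·t - 2 et en substituant t = 2, nous trouvons a = -14.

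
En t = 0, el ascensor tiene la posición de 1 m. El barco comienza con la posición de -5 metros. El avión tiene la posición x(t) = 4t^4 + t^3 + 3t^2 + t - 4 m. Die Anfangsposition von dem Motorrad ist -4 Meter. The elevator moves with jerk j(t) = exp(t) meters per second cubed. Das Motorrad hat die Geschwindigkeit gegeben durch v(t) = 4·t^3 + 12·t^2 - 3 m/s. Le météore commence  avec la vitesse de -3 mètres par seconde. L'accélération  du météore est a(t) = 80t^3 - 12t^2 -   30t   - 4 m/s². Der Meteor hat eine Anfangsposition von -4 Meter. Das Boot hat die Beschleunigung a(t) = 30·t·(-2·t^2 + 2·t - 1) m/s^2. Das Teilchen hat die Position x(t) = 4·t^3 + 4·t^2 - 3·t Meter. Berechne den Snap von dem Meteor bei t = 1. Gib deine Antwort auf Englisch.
To solve this, we need to take 2 derivatives of our acceleration equation a(t) = 80·t^3 - 12·t^2 - 30·t - 4. Taking d/dt of a(t), we find j(t) = 240·t^2 - 24·t - 30. Differentiating jerk, we get snap: s(t) = 480·t - 24. Using s(t) = 480·t - 24 and substituting t = 1, we find s = 456.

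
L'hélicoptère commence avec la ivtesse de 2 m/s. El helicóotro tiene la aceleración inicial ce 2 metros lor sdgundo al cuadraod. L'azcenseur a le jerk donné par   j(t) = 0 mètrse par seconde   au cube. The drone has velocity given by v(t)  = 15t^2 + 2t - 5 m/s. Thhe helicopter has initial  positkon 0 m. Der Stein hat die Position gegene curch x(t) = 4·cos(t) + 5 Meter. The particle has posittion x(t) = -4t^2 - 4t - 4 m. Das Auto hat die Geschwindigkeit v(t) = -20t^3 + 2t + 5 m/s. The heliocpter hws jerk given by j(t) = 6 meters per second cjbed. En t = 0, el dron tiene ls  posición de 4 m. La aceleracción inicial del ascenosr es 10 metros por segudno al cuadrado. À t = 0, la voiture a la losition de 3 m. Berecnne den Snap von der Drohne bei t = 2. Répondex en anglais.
Starting from velocity v(t) = 15·t^2 + 2·t - 5, we take 3 derivatives. The derivative of velocity gives acceleration: a(t) = 30·t + 2. Taking d/dt of a(t), we find j(t) = 30. Differentiating jerk, we get snap: s(t) = 0. We have snap s(t) = 0. Substituting t = 2: s(2) = 0.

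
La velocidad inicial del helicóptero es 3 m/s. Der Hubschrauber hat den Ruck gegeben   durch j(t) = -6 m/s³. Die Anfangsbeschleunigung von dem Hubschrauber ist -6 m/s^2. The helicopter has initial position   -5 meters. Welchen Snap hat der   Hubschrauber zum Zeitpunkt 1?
Ausgehend von dem Ruck j(t) = -6, nehmen wir 1 Ableitung. Die Ableitung von dem Ruck ergibt den Snap: s(t) = 0. Aus der Gleichung für den Snap s(t) = 0, setzen wir t = 1 ein und erhalten s = 0.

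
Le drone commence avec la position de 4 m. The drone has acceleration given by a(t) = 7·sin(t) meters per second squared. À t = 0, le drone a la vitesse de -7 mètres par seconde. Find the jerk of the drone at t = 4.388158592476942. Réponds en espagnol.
Para resolver esto, necesitamos tomar 1 derivada de nuestra ecuación de la aceleración a(t) = 7·sin(t). Derivando la aceleración, obtenemos la sacudida: j(t) = 7·cos(t). De la ecuación de la sacudida j(t) = 7·cos(t), sustituimos t = 4.388158592476942 para obtener j = -2.23005557534888.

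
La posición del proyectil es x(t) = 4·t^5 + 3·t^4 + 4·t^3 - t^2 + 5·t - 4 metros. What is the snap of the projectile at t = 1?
We must differentiate our position equation x(t) = 4·t^5 + 3·t^4 + 4·t^3 - t^2 + 5·t - 4 4 times. The derivative of position gives velocity: v(t) = 20·t^4 + 12·t^3 + 12·t^2 - 2·t + 5. Differentiating velocity, we get acceleration: a(t) = 80·t^3 + 36·t^2 + 24·t - 2. The derivative of acceleration gives jerk: j(t) = 240·t^2 + 72·t + 24. Taking d/dt of j(t), we find s(t) = 480·t + 72. Using s(t) = 480·t + 72 and substituting t = 1, we find s = 552.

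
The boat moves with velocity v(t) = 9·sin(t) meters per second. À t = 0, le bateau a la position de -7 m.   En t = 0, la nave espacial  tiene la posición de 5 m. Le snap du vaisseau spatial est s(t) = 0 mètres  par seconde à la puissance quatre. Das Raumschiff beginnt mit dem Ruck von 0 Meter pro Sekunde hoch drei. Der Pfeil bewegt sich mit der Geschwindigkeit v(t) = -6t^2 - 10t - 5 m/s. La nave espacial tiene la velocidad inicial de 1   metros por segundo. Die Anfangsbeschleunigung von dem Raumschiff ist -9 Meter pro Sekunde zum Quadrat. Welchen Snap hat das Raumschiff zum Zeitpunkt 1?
Wir haben den Snap s(t) = 0. Durch Einsetzen von t = 1: s(1) = 0.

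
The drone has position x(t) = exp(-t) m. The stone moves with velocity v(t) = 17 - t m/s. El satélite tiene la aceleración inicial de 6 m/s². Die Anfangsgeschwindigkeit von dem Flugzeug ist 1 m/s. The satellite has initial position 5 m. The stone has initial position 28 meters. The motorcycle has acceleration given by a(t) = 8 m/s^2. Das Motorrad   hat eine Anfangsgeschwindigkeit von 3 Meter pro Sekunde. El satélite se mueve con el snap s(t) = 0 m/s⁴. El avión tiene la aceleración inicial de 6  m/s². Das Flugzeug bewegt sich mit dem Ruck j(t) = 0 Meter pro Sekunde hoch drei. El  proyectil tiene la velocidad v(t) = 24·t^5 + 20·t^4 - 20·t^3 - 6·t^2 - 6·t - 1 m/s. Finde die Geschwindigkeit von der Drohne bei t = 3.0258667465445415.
Ausgehend von der Position x(t) = exp(-t), nehmen wir 1 Ableitung. Durch Ableiten von der Position erhalten wir die Geschwindigkeit: v(t) = -exp(-t). Mit v(t) = -exp(-t) und Einsetzen von t = 3.0258667465445415, finden wir v = -0.0485157521804664.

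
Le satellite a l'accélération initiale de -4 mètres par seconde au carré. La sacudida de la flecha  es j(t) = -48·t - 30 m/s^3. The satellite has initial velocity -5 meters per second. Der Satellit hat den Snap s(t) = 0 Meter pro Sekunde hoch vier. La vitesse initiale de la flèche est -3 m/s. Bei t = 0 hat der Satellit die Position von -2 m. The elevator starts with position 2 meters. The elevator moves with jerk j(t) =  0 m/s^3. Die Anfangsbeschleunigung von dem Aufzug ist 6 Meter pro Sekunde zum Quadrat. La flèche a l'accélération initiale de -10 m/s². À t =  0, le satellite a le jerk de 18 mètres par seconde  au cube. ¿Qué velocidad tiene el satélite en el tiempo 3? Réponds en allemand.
Wir müssen die Stammfunktion unserer Gleichung für den Snap s(t) = 0 3-mal finden. Die Stammfunktion von dem Snap ist der Ruck. Mit j(0) = 18 erhalten wir j(t) = 18. Durch Integration von dem Ruck und Verwendung der Anfangsbedingung a(0) = -4, erhalten wir a(t) = 18·t - 4. Durch Integration von der Beschleunigung und Verwendung der Anfangsbedingung v(0) = -5, erhalten wir v(t) = 9·t^2 - 4·t - 5. Wir haben die Geschwindigkeit v(t) = 9·t^2 - 4·t - 5. Durch Einsetzen von t = 3: v(3) = 64.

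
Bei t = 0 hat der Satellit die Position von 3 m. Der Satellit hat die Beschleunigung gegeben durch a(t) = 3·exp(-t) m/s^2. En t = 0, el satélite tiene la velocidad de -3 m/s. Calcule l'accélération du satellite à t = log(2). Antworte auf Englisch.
We have acceleration a(t) = 3·exp(-t). Substituting t = log(2): a(log(2)) = 3/2.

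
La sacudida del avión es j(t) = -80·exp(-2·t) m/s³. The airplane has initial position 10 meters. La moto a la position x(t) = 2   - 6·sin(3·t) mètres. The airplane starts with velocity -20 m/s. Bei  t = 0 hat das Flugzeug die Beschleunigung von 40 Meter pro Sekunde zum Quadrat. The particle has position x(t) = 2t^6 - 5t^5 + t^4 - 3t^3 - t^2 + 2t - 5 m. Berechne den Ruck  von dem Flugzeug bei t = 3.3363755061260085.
Wir haben den Ruck j(t) = -80·exp(-2·t). Durch Einsetzen von t = 3.3363755061260085: j(3.3363755061260085) = -0.101193133261500.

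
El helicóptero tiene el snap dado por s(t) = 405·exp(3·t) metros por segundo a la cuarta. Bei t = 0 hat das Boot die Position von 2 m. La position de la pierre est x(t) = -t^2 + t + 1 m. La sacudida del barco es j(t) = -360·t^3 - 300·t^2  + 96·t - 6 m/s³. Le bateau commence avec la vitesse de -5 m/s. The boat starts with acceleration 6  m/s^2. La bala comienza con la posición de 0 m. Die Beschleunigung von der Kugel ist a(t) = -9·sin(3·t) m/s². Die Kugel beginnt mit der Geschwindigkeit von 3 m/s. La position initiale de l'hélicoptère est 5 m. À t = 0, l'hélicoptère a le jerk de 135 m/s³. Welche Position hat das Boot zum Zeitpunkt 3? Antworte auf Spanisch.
Para resolver esto, necesitamos tomar 3 antiderivadas de nuestra ecuación de la sacudida j(t) = -360·t^3 - 300·t^2 + 96·t - 6. La antiderivada de la sacudida es la aceleración. Usando a(0) = 6, obtenemos a(t) = -90·t^4 - 100·t^3 + 48·t^2 - 6·t + 6. La antiderivada de la aceleración, con v(0) = -5, da la velocidad: v(t) = -18·t^5 - 25·t^4 + 16·t^3 - 3·t^2 + 6·t - 5. La integral de la velocidad, con x(0) = 2, da la posición: x(t) = -3·t^6 - 5·t^5 + 4·t^4 - t^3 + 3·t^2 - 5·t + 2. Usando x(t) = -3·t^6 - 5·t^5 + 4·t^4 - t^3 + 3·t^2 - 5·t + 2 y sustituyendo t = 3, encontramos x = -3091.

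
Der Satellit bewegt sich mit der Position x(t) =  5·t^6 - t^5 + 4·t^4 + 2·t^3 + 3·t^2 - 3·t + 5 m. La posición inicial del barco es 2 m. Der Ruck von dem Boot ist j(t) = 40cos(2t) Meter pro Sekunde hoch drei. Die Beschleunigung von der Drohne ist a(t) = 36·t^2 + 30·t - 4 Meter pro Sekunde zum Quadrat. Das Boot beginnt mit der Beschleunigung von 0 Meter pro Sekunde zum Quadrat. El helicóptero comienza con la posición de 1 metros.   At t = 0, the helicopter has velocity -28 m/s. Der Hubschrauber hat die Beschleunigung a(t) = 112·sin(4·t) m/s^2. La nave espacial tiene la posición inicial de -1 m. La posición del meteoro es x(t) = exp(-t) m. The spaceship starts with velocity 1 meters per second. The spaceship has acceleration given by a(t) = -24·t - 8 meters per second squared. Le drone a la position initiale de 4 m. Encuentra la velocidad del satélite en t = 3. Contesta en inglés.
Starting from position x(t) = 5·t^6 - t^5 + 4·t^4 + 2·t^3 + 3·t^2 - 3·t + 5, we take 1 derivative. Differentiating position, we get velocity: v(t) = 30·t^5 - 5·t^4 + 16·t^3 + 6·t^2 + 6·t - 3. From the given velocity equation v(t) = 30·t^5 - 5·t^4 + 16·t^3 + 6·t^2 + 6·t - 3, we substitute t = 3 to get v = 7386.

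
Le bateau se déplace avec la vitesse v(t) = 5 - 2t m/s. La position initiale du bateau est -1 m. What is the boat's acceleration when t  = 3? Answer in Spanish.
Para resolver esto, necesitamos tomar 1 derivada de nuestra ecuación de la velocidad v(t) = 5 - 2·t. Derivando la velocidad, obtenemos la aceleración: a(t) = -2. De la ecuación de la aceleración a(t) = -2, sustituimos t = 3 para obtener a = -2.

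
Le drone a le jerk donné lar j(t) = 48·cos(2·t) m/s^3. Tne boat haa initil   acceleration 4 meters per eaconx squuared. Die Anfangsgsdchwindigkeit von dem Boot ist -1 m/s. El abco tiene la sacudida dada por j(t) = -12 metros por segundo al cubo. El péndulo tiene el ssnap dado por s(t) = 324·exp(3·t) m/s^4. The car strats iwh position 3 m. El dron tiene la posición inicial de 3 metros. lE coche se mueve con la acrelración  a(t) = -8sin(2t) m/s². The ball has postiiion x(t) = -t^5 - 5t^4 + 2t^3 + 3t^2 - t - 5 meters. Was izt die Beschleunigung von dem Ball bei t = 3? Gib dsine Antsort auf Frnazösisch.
Nous devons dériver notre équation de la position x(t) = -t^5 - 5·t^4 + 2·t^3 + 3·t^2 - t - 5 2 fois. En prenant d/dt de x(t), nous trouvons v(t) = -5·t^4 - 20·t^3 + 6·t^2 + 6·t - 1. En prenant d/dt de v(t), nous trouvons a(t) = -20·t^3 - 60·t^2 + 12·t + 6. En utilisant a(t) = -20·t^3 - 60·t^2 + 12·t + 6 et en substituant t = 3, nous trouvons a = -1038.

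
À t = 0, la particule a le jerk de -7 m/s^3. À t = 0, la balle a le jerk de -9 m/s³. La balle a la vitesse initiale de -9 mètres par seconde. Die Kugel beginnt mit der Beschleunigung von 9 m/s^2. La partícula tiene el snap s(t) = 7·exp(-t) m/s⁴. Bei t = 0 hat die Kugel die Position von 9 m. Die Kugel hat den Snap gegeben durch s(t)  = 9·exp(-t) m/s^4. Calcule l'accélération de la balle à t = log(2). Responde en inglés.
To solve this, we need to take 2 integrals of our snap equation s(t) = 9·exp(-t). Taking ∫s(t)dt and applying j(0) = -9, we find j(t) = -9·exp(-t). Taking ∫j(t)dt and applying a(0) = 9, we find a(t) = 9·exp(-t). Using a(t) = 9·exp(-t) and substituting t = log(2), we find a = 9/2.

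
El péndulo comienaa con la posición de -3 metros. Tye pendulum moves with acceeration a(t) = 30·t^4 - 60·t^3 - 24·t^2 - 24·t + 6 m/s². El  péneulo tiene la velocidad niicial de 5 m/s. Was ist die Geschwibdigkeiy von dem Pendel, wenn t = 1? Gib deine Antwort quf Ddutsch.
Wir müssen die Stammfunktion unserer Gleichung für die Beschleunigung a(t) = 30·t^4 - 60·t^3 - 24·t^2 - 24·t + 6 1-mal finden. Das Integral von der Beschleunigung, mit v(0) = 5, ergibt die Geschwindigkeit: v(t) = 6·t^5 - 15·t^4 - 8·t^3 - 12·t^2 + 6·t + 5. Aus der Gleichung für die Geschwindigkeit v(t) = 6·t^5 - 15·t^4 - 8·t^3 - 12·t^2 + 6·t + 5, setzen wir t = 1 ein und erhalten v = -18.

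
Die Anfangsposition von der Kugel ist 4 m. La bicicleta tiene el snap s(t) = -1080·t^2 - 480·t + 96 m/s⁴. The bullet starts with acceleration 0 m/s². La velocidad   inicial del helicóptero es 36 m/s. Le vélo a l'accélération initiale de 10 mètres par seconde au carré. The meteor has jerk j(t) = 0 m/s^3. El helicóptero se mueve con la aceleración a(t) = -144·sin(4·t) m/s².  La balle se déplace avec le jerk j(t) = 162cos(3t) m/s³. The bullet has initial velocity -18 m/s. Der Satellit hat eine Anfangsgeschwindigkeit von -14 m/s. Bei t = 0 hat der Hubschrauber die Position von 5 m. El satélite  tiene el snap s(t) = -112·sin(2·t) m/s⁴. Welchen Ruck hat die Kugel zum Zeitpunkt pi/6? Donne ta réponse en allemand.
Wir haben den Ruck j(t) = 162·cos(3·t). Durch Einsetzen von t = pi/6: j(pi/6) = 0.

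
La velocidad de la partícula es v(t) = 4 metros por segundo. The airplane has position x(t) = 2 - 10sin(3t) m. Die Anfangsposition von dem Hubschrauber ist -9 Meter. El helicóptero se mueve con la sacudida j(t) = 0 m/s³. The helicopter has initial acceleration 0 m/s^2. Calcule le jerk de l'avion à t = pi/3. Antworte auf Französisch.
En partant de la position x(t) = 2 - 10·sin(3·t), nous prenons 3 dérivées. La dérivée de la position donne la vitesse: v(t) = -30·cos(3·t). En dérivant la vitesse, nous obtenons l'accélération: a(t) = 90·sin(3·t). En dérivant l'accélération, nous obtenons le jerk: j(t) = 270·cos(3·t). Nous avons le jerk j(t) = 270·cos(3·t). En substituant t = pi/3: j(pi/3) = -270.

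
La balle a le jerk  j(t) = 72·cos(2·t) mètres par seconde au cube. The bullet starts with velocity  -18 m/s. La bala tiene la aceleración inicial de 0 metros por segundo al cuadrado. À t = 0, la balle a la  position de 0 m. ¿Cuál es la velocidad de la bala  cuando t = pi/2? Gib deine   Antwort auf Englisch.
To solve this, we need to take 2 integrals of our jerk equation j(t) = 72·cos(2·t). The integral of jerk, with a(0) = 0, gives acceleration: a(t) = 36·sin(2·t). The antiderivative of acceleration, with v(0) = -18, gives velocity: v(t) = -18·cos(2·t). Using v(t) = -18·cos(2·t) and substituting t = pi/2, we find v = 18.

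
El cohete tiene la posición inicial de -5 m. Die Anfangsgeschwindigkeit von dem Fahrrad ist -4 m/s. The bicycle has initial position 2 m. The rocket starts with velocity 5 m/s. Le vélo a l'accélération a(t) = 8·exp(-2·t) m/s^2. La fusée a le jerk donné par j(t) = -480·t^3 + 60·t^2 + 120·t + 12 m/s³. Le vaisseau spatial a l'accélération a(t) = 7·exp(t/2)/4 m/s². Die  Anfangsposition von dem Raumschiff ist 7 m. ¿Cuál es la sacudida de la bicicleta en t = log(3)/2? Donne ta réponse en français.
En partant de l'accélération a(t) = 8·exp(-2·t), nous prenons 1 dérivée. En dérivant l'accélération, nous obtenons le jerk: j(t) = -16·exp(-2·t). De l'équation du jerk j(t) = -16·exp(-2·t), nous substituons t = log(3)/2 pour obtenir j = -16/3.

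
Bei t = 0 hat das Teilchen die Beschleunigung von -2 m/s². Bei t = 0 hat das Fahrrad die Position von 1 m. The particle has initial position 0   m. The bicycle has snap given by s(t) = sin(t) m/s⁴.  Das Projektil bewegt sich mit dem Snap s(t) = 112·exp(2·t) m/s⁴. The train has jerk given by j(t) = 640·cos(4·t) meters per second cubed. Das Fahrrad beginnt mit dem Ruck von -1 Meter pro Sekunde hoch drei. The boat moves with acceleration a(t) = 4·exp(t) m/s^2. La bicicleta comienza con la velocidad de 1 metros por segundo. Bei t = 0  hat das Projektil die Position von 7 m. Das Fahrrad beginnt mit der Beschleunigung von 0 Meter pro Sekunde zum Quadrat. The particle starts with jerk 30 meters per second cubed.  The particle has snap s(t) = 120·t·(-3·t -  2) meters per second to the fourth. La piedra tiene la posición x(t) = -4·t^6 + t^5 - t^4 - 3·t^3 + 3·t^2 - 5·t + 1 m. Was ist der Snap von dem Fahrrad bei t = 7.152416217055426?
Wir haben den Snap s(t) = sin(t). Durch Einsetzen von t = 7.152416217055426: s(7.152416217055426) = 0.763832781294990.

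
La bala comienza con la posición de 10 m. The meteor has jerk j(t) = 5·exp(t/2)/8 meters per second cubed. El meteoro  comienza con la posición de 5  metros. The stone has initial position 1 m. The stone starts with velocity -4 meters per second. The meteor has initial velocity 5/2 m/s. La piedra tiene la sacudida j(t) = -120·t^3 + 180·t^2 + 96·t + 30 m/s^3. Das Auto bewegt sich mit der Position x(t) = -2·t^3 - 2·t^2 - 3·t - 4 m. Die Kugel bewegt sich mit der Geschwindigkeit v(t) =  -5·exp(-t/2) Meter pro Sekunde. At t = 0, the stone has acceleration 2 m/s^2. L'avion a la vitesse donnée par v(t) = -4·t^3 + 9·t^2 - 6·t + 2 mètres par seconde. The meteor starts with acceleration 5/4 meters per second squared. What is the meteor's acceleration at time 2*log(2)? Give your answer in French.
En partant du jerk j(t) = 5·exp(t/2)/8, nous prenons 1 intégrale. La primitive du jerk est l'accélération. En utilisant a(0) = 5/4, nous obtenons a(t) = 5·exp(t/2)/4. Nous avons l'accélération a(t) = 5·exp(t/2)/4. En substituant t = 2*log(2): a(2*log(2)) = 5/2.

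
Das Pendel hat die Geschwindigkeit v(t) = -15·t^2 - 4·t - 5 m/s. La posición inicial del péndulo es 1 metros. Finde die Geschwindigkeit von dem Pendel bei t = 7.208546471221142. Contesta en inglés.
From the given velocity equation v(t) = -15·t^2 - 4·t - 5, we substitute t = 7.208546471221142 to get v = -813.281319301206.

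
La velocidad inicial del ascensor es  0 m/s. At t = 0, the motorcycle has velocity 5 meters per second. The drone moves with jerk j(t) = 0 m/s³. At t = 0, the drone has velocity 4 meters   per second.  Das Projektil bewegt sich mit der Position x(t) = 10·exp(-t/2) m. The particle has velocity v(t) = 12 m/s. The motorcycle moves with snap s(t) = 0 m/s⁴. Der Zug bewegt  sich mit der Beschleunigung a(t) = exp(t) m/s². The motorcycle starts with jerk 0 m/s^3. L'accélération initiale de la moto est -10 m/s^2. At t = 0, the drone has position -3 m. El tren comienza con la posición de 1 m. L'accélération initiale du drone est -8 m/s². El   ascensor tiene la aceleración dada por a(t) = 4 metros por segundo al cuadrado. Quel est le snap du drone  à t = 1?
Pour résoudre ceci, nous devons prendre 1 dérivée de notre équation du jerk j(t) = 0. En dérivant le jerk, nous obtenons le snap: s(t) = 0. De l'équation du snap s(t) = 0, nous substituons t = 1 pour obtenir s = 0.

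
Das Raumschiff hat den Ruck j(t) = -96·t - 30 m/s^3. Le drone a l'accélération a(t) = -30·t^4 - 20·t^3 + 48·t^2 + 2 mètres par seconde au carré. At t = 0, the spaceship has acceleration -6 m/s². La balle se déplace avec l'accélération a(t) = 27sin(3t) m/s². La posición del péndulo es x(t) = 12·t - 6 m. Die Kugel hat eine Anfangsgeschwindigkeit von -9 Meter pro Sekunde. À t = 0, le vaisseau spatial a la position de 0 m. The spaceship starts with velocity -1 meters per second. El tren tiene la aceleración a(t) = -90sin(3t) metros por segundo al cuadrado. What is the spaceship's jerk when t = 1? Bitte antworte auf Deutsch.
Wir haben den Ruck j(t) = -96·t - 30. Durch Einsetzen von t = 1: j(1) = -126.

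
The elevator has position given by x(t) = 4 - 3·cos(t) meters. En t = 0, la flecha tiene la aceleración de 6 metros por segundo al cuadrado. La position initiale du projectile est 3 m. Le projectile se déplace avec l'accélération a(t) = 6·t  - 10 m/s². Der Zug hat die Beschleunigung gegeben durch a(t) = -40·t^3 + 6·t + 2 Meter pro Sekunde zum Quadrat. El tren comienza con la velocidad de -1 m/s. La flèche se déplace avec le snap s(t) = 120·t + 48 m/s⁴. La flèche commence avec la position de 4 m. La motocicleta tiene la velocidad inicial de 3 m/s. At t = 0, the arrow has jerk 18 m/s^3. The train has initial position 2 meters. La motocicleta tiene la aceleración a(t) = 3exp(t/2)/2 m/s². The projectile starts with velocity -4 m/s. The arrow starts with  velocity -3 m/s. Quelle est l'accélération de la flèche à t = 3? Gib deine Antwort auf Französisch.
Pour résoudre ceci, nous devons prendre 2 intégrales de notre équation du snap s(t) = 120·t + 48. L'intégrale du snap est le jerk. En utilisant j(0) = 18, nous obtenons j(t) = 60·t^2 + 48·t + 18. En intégrant le jerk et en utilisant la condition initiale a(0) = 6, nous obtenons a(t) = 20·t^3 + 24·t^2 + 18·t + 6. De l'équation de l'accélération a(t) = 20·t^3 + 24·t^2 + 18·t + 6, nous substituons t = 3 pour obtenir a = 816.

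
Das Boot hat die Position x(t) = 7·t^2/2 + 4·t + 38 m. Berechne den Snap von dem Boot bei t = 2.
Um dies zu lösen, müssen wir 4 Ableitungen unserer Gleichung für die Position x(t) = 7·t^2/2 + 4·t + 38 nehmen. Die Ableitung von der Position ergibt die Geschwindigkeit: v(t) = 7·t + 4. Mit d/dt von v(t) finden wir a(t) = 7. Durch Ableiten von der Beschleunigung erhalten wir den Ruck: j(t) = 0. Die Ableitung von dem Ruck ergibt den Snap: s(t) = 0. Wir haben den Snap s(t) = 0. Durch Einsetzen von t = 2: s(2) = 0.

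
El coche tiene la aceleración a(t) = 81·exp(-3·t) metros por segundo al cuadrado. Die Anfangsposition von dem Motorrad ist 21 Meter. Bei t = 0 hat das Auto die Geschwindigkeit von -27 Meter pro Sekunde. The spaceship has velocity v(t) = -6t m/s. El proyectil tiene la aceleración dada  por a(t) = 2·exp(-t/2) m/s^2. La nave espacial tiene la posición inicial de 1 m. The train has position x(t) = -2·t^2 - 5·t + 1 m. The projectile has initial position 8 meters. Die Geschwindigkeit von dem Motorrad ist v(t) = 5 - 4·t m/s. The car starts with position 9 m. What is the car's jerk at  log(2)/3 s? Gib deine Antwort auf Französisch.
Nous devons dériver notre équation de l'accélération a(t) = 81·exp(-3·t) 1 fois. En dérivant l'accélération, nous obtenons le jerk: j(t) = -243·exp(-3·t). En utilisant j(t) = -243·exp(-3·t) et en substituant t = log(2)/3, nous trouvons j = -243/2.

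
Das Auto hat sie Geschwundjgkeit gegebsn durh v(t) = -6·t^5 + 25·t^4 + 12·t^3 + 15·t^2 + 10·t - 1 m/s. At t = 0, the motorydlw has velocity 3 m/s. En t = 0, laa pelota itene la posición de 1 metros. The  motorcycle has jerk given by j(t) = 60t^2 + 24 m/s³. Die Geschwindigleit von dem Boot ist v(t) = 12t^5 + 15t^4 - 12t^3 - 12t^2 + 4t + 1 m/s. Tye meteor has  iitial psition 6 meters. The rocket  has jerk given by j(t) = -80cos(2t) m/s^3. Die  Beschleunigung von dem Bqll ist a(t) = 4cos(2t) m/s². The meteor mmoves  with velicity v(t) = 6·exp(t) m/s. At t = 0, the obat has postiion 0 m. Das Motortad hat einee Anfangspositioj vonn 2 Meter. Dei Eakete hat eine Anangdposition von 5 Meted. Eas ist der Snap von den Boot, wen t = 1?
Um dies zu lösen, müssen wir 3 Ableitungen unserer Gleichung für die Geschwindigkeit v(t) = 12·t^5 + 15·t^4 - 12·t^3 - 12·t^2 + 4·t + 1 nehmen. Mit d/dt von v(t) finden wir a(t) = 60·t^4 + 60·t^3 - 36·t^2 - 24·t + 4. Durch Ableiten von der Beschleunigung erhalten wir den Ruck: j(t) = 240·t^3 + 180·t^2 - 72·t - 24. Mit d/dt von j(t) finden wir s(t) = 720·t^2 + 360·t - 72. Aus der Gleichung für den Snap s(t) = 720·t^2 + 360·t - 72, setzen wir t = 1 ein und erhalten s = 1008.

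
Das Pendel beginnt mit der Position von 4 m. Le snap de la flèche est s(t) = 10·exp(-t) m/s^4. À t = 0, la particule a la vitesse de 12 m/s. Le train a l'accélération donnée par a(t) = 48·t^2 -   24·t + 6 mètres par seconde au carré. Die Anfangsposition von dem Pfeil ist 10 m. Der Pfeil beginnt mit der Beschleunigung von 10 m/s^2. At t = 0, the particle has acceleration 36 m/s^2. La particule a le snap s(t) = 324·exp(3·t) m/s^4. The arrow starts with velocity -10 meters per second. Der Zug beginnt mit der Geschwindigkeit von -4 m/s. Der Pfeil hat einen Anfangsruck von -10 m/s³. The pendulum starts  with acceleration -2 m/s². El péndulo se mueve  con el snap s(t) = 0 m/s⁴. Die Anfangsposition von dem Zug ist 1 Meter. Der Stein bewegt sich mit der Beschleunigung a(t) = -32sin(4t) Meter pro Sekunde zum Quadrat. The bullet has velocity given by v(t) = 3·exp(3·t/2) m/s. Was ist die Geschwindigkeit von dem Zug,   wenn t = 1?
Um dies zu lösen, müssen wir 1 Stammfunktion unserer Gleichung für die Beschleunigung a(t) = 48·t^2 - 24·t + 6 finden. Die Stammfunktion von der Beschleunigung, mit v(0) = -4, ergibt die Geschwindigkeit: v(t) = 16·t^3 - 12·t^2 + 6·t - 4. Aus der Gleichung für die Geschwindigkeit v(t) = 16·t^3 - 12·t^2 + 6·t - 4, setzen wir t = 1 ein und erhalten v = 6.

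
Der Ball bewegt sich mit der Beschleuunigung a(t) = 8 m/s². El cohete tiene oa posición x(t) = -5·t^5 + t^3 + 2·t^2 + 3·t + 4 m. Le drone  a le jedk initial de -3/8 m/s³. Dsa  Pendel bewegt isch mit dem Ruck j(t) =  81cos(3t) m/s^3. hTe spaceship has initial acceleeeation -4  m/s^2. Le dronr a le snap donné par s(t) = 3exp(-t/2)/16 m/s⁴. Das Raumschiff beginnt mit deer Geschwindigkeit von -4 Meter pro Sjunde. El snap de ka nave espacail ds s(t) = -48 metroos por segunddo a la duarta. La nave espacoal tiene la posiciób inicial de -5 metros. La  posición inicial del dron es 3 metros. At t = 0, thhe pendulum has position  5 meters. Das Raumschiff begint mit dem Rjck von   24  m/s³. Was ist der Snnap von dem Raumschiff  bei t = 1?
Mit s(t) = -48 und Einsetzen von t = 1, finden wir s = -48.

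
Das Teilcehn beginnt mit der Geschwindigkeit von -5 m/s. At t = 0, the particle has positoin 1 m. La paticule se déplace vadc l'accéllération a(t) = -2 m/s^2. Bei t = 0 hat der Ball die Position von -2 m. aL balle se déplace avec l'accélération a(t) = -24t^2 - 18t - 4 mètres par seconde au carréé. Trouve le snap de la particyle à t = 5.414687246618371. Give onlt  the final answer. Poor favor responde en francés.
s(5.414687246618371) = 0.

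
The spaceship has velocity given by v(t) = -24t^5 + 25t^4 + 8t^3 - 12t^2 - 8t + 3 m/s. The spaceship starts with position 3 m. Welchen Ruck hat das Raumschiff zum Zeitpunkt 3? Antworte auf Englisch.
Starting from velocity v(t) = -24·t^5 + 25·t^4 + 8·t^3 - 12·t^2 - 8·t + 3, we take 2 derivatives. The derivative of velocity gives acceleration: a(t) = -120·t^4 + 100·t^3 + 24·t^2 - 24·t - 8. Taking d/dt of a(t), we find j(t) = -480·t^3 + 300·t^2 + 48·t - 24. Using j(t) = -480·t^3 + 300·t^2 + 48·t - 24 and substituting t = 3, we find j = -10140.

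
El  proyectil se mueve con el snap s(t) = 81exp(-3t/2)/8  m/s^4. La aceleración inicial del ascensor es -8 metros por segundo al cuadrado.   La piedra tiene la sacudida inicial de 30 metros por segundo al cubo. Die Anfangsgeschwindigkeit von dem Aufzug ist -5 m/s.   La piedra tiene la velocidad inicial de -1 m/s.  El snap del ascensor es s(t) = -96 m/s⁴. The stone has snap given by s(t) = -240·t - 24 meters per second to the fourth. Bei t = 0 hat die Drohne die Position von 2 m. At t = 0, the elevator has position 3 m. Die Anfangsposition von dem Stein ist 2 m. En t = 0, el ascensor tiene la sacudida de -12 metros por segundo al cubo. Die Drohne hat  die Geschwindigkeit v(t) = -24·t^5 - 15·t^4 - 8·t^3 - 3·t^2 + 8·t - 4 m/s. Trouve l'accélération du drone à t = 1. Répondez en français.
Nous devons dériver notre équation de la vitesse v(t) = -24·t^5 - 15·t^4 - 8·t^3 - 3·t^2 + 8·t - 4 1 fois. En dérivant la vitesse, nous obtenons l'accélération: a(t) = -120·t^4 - 60·t^3 - 24·t^2 - 6·t + 8. Nous avons l'accélération a(t) = -120·t^4 - 60·t^3 - 24·t^2 - 6·t + 8. En substituant t = 1: a(1) = -202.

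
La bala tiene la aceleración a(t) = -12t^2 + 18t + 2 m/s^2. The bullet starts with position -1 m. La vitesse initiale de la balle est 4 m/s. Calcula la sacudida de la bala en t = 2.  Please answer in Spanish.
Debemos derivar nuestra ecuación de la aceleración a(t) = -12·t^2 + 18·t + 2 1 vez. Tomando d/dt de a(t), encontramos j(t) = 18 - 24·t. Usando j(t) = 18 - 24·t y sustituyendo t = 2, encontramos j = -30.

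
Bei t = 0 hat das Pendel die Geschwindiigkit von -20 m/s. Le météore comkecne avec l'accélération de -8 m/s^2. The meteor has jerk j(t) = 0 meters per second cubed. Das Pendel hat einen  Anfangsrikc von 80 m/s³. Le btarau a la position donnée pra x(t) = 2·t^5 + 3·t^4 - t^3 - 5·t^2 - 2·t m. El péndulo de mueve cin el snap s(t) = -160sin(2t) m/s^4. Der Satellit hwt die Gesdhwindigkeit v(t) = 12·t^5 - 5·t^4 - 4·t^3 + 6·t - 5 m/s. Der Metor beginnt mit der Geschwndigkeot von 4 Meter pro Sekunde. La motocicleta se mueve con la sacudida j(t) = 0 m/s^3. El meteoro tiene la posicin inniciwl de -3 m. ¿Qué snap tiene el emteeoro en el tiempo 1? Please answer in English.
Starting from jerk j(t) = 0, we take 1 derivative. Taking d/dt of j(t), we find s(t) = 0. Using s(t) = 0 and substituting t = 1, we find s = 0.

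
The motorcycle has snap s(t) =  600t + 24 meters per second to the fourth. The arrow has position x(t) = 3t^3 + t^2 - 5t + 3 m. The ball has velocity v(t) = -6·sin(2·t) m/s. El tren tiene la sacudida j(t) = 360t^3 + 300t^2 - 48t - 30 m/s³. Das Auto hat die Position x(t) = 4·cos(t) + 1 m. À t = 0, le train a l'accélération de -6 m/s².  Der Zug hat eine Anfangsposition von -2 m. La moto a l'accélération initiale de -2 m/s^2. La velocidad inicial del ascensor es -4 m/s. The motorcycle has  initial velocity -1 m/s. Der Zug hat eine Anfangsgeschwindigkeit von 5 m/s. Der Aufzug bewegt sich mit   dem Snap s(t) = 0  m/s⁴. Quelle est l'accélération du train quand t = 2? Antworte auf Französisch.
En partant du jerk j(t) = 360·t^3 + 300·t^2 - 48·t - 30, nous prenons 1 primitive. L'intégrale du jerk, avec a(0) = -6, donne l'accélération: a(t) = 90·t^4 + 100·t^3 - 24·t^2 - 30·t - 6. De l'équation de l'accélération a(t) = 90·t^4 + 100·t^3 - 24·t^2 - 30·t - 6, nous substituons t = 2 pour obtenir a = 2078.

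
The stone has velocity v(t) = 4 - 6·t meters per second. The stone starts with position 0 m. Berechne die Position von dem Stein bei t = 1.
Ausgehend von der Geschwindigkeit v(t) = 4 - 6·t, nehmen wir 1 Integral. Durch Integration von der Geschwindigkeit und Verwendung der Anfangsbedingung x(0) = 0, erhalten wir x(t) = -3·t^2 + 4·t. Aus der Gleichung für die Position x(t) = -3·t^2 + 4·t, setzen wir t = 1 ein und erhalten x = 1.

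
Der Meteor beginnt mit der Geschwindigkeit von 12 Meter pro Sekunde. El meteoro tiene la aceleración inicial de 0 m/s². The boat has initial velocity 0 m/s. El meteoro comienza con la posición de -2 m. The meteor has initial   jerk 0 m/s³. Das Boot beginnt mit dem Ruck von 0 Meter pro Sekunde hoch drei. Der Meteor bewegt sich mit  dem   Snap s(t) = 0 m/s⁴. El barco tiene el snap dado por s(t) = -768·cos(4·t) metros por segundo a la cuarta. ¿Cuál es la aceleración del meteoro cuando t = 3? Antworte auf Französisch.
Nous devons trouver l'intégrale de notre équation du snap s(t) = 0 2 fois. L'intégrale du snap, avec j(0) = 0, donne le jerk: j(t) = 0. La primitive du jerk, avec a(0) = 0, donne l'accélération: a(t) = 0. En utilisant a(t) = 0 et en substituant t = 3, nous trouvons a = 0.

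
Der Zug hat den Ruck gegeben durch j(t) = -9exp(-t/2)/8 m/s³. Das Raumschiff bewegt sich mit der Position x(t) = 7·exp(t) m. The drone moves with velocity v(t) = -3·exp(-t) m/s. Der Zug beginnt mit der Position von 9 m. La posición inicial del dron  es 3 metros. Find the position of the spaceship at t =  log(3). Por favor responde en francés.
De l'équation de la position x(t) = 7·exp(t), nous substituons t = log(3) pour obtenir x = 21.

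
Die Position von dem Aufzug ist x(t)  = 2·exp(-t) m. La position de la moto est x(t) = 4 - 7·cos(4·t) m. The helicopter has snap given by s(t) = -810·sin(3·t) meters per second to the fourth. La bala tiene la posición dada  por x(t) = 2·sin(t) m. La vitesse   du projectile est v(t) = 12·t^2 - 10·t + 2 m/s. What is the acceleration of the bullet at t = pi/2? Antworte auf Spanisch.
Debemos derivar nuestra ecuación de la posición x(t) = 2·sin(t) 2 veces. Derivando la posición, obtenemos la velocidad: v(t) = 2·cos(t). Derivando la velocidad, obtenemos la aceleración: a(t) = -2·sin(t). Tenemos la aceleración a(t) = -2·sin(t). Sustituyendo t = pi/2: a(pi/2) = -2.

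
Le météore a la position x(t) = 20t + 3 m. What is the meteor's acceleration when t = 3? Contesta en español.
Para resolver esto, necesitamos tomar 2 derivadas de nuestra ecuación de la posición x(t) = 20·t + 3. La derivada de la posición da la velocidad: v(t) = 20. Tomando d/dt de v(t), encontramos a(t) = 0. De la ecuación de la aceleración a(t) = 0, sustituimos t = 3 para obtener a = 0.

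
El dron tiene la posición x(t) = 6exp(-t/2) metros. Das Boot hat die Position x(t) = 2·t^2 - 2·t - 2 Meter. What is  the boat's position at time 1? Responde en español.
Usando x(t) = 2·t^2 - 2·t - 2 y sustituyendo t = 1, encontramos x = -2.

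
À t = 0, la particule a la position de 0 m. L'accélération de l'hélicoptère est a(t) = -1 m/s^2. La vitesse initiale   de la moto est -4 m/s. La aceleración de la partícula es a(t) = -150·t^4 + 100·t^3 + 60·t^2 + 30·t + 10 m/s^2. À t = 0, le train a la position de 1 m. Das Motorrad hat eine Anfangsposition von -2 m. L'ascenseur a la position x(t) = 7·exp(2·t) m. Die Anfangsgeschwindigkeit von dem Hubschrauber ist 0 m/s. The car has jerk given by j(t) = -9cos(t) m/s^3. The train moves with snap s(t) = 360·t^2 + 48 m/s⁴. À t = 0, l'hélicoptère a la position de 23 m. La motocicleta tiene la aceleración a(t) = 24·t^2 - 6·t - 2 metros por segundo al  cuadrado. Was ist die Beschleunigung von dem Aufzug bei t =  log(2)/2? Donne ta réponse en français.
Pour résoudre ceci, nous devons prendre 2 dérivées de notre équation de la position x(t) = 7·exp(2·t). La dérivée de la position donne la vitesse: v(t) = 14·exp(2·t). En prenant d/dt de v(t), nous trouvons a(t) = 28·exp(2·t). Nous avons l'accélération a(t) = 28·exp(2·t). En substituant t = log(2)/2: a(log(2)/2) = 56.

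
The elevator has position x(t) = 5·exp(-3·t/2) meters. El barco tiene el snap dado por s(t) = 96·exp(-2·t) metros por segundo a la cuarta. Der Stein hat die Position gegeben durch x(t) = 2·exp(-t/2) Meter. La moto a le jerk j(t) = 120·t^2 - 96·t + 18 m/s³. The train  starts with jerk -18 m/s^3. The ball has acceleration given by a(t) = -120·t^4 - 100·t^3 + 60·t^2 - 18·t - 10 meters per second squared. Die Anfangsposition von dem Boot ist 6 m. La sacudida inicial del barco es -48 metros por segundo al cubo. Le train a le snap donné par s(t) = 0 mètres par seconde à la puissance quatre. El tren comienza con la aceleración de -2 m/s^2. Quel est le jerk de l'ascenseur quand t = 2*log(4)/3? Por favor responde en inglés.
We must differentiate our position equation x(t) = 5·exp(-3·t/2) 3 times. Differentiating position, we get velocity: v(t) = -15·exp(-3·t/2)/2. The derivative of velocity gives acceleration: a(t) = 45·exp(-3·t/2)/4. The derivative of acceleration gives jerk: j(t) = -135·exp(-3·t/2)/8. From the given jerk equation j(t) = -135·exp(-3·t/2)/8, we substitute t = 2*log(4)/3 to get j = -135/32.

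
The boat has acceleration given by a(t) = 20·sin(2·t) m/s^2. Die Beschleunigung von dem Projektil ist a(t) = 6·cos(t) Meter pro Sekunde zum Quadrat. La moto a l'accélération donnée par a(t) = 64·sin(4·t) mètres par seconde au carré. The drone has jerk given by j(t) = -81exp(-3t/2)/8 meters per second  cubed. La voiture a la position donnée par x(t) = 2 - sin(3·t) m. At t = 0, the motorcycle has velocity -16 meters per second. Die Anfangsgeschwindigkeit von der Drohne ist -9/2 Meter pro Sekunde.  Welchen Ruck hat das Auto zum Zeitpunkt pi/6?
Wir müssen unsere Gleichung für die Position x(t) = 2 - sin(3·t) 3-mal ableiten. Mit d/dt von x(t) finden wir v(t) = -3·cos(3·t). Mit d/dt von v(t) finden wir a(t) = 9·sin(3·t). Mit d/dt von a(t) finden wir j(t) = 27·cos(3·t). Wir haben den Ruck j(t) = 27·cos(3·t). Durch Einsetzen von t = pi/6: j(pi/6) = 0.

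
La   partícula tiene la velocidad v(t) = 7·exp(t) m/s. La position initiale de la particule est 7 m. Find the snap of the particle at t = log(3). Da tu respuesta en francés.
En partant de la vitesse v(t) = 7·exp(t), nous prenons 3 dérivées. En dérivant la vitesse, nous obtenons l'accélération: a(t) = 7·exp(t). En dérivant l'accélération, nous obtenons le jerk: j(t) = 7·exp(t). La dérivée du jerk donne le snap: s(t) = 7·exp(t). Nous avons le snap s(t) = 7·exp(t). En substituant t = log(3): s(log(3)) = 21.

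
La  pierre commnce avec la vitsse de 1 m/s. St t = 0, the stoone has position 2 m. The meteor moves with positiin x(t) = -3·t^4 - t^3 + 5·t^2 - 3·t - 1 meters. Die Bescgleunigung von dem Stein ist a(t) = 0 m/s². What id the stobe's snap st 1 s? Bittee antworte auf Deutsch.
Wir müssen unsere Gleichung für die Beschleunigung a(t) = 0 2-mal ableiten. Mit d/dt von a(t) finden wir j(t) = 0. Mit d/dt von j(t) finden wir s(t) = 0. Aus der Gleichung für den Snap s(t) = 0, setzen wir t = 1 ein und erhalten s = 0.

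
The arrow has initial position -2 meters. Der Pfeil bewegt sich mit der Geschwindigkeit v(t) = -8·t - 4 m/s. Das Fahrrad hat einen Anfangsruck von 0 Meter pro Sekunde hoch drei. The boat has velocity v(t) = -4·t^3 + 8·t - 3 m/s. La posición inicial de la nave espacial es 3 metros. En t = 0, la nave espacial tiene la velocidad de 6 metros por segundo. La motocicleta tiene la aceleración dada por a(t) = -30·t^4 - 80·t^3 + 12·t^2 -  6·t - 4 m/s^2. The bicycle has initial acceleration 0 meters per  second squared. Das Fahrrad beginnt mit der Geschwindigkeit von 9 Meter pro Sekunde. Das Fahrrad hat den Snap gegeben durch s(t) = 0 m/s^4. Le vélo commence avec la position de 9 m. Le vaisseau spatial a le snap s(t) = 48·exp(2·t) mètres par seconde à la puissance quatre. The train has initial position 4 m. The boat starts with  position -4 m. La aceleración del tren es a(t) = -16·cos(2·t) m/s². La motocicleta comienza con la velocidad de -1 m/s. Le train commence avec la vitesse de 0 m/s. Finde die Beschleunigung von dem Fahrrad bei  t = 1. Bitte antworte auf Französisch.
Pour résoudre ceci, nous devons prendre 2 intégrales de notre équation du snap s(t) = 0. En prenant ∫s(t)dt et en appliquant j(0) = 0, nous trouvons j(t) = 0. En prenant ∫j(t)dt et en appliquant a(0) = 0, nous trouvons a(t) = 0. Nous avons l'accélération a(t) = 0. En substituant t = 1: a(1) = 0.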